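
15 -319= -304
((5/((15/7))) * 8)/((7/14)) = 112/3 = 37.33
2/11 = 0.18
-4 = -4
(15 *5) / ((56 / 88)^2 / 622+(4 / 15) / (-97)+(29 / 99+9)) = 24638897250 / 3052211141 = 8.07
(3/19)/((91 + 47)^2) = 1/120612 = 0.00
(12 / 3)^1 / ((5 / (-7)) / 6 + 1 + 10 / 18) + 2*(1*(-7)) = -2030 / 181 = -11.22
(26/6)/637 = 1/147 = 0.01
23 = 23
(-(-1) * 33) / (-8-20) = -33 / 28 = -1.18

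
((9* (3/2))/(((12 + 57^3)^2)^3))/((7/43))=43/20925725051962305449921393156250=0.00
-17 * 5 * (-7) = 595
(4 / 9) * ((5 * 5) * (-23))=-2300 / 9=-255.56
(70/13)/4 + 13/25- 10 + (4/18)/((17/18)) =-87279/11050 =-7.90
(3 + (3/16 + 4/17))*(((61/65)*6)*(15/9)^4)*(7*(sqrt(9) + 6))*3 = 49692125/1768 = 28106.41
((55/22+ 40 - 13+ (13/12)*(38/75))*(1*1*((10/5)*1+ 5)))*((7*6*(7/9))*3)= 4638046/225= 20613.54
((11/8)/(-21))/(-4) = 11/672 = 0.02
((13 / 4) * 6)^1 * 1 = 39 / 2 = 19.50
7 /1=7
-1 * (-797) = 797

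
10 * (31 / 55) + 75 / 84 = 2011 / 308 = 6.53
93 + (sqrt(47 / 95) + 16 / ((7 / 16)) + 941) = sqrt(4465) / 95 + 7494 / 7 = 1071.27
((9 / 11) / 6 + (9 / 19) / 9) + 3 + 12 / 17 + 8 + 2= 98737 / 7106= 13.89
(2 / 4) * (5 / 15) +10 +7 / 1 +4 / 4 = 109 / 6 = 18.17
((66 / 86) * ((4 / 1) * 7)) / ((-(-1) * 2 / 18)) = 8316 / 43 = 193.40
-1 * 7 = -7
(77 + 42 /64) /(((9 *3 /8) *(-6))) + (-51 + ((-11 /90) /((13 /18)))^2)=-54.81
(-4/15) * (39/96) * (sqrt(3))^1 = -0.19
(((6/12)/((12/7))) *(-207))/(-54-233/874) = 211071/189716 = 1.11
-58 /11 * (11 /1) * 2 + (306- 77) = 113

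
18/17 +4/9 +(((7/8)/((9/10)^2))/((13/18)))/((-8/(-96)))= 38690/1989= 19.45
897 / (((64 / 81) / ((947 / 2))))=68806179 / 128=537548.27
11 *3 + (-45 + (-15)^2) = 213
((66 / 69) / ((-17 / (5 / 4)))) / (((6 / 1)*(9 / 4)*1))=-55 / 10557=-0.01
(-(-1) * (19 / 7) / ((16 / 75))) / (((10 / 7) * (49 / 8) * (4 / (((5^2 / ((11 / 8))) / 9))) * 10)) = 475 / 6468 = 0.07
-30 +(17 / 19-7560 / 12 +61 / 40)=-499761 / 760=-657.58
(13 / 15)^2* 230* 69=178802 / 15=11920.13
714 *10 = 7140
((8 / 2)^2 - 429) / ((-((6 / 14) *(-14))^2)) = 413 / 36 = 11.47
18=18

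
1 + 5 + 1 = 7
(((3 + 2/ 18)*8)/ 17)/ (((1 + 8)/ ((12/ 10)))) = 448/ 2295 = 0.20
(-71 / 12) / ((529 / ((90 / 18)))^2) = -1775 / 3358092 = -0.00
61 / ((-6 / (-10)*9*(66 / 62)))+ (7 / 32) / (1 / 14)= 194939 / 14256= 13.67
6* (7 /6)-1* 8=-1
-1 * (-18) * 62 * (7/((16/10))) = 9765/2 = 4882.50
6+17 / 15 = 107 / 15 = 7.13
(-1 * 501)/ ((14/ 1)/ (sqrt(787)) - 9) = 7014 * sqrt(787)/ 63551 + 3548583/ 63551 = 58.93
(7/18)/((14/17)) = 17/36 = 0.47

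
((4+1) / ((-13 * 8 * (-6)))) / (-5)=-1 / 624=-0.00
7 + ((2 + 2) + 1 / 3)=34 / 3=11.33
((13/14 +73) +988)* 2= 14867/7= 2123.86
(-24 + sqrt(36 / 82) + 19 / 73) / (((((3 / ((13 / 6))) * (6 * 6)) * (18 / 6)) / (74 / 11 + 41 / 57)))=-105187901 / 88978824 + 60697 * sqrt(82) / 16658136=-1.15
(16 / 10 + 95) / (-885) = -161 / 1475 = -0.11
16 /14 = 8 /7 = 1.14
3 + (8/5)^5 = 42143/3125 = 13.49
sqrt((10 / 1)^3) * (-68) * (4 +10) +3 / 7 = 3 / 7 - 9520 * sqrt(10) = -30104.45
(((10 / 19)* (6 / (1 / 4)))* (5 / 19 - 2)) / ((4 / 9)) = -17820 / 361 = -49.36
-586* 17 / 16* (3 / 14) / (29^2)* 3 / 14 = -0.03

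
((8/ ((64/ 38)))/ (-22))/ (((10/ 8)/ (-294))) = 2793/ 55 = 50.78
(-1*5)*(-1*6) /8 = 15 /4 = 3.75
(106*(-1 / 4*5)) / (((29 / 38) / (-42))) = 211470 / 29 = 7292.07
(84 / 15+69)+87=808 / 5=161.60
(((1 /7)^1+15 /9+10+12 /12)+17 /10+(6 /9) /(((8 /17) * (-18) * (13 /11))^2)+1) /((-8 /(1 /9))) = -0.22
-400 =-400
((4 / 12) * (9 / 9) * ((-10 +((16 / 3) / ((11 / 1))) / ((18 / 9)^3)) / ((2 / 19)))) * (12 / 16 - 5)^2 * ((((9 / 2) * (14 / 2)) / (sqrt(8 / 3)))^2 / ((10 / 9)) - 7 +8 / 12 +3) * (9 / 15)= -71656720859 / 633600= -113094.57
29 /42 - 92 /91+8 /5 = 499 /390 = 1.28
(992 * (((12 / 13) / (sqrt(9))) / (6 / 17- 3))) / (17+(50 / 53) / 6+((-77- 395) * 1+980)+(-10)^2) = -446896 / 2422875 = -0.18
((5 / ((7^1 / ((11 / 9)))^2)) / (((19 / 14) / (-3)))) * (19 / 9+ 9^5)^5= -51302471321295109535848096000000 / 212044959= -241941480539016773022404.60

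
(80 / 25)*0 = 0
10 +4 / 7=74 / 7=10.57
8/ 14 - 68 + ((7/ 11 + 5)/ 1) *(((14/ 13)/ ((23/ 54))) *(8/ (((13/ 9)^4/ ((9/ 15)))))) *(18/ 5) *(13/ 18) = -33601441144/ 1264538275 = -26.57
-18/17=-1.06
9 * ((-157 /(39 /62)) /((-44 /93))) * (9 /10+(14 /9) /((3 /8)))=205645351 /8580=23967.99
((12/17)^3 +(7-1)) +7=13.35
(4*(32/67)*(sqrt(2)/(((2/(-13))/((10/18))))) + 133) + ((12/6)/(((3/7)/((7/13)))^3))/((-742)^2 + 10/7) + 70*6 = 63211477240996/114306467301 -4160*sqrt(2)/603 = 543.24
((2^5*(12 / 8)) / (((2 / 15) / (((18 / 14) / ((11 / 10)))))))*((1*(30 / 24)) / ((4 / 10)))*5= 6574.68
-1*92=-92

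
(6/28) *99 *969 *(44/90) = 351747/35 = 10049.91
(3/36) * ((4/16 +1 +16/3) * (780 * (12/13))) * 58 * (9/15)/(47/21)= 6141.83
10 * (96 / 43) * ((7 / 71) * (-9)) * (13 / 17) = -15.15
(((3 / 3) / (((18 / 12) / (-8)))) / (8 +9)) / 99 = -16 / 5049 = -0.00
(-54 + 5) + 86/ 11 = -453/ 11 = -41.18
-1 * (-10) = 10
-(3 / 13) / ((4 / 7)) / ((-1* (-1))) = -21 / 52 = -0.40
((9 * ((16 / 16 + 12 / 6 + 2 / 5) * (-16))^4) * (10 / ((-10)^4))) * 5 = 6157836288 / 15625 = 394101.52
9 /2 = 4.50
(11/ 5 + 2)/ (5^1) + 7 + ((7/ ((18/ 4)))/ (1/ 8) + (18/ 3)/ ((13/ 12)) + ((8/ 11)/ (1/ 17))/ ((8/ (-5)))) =18.10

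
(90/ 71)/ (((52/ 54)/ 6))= 7290/ 923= 7.90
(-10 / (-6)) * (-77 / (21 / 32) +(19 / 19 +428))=4675 / 9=519.44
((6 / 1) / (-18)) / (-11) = 1 / 33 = 0.03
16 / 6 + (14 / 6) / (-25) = 193 / 75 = 2.57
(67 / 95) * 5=3.53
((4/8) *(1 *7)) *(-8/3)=-28/3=-9.33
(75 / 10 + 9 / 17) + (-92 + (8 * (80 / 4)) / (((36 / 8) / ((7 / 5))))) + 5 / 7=-71711 / 2142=-33.48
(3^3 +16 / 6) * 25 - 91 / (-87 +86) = 2498 / 3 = 832.67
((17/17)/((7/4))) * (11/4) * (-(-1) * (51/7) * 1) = 561/49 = 11.45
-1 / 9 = -0.11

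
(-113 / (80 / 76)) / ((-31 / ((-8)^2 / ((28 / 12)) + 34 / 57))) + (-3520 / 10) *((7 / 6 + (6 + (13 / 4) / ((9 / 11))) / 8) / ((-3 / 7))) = 121813597 / 58590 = 2079.09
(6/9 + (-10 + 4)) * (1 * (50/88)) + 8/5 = -236/165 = -1.43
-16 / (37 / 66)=-28.54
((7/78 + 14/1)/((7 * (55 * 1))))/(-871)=-157/3736590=-0.00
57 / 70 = 0.81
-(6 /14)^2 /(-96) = 3 /1568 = 0.00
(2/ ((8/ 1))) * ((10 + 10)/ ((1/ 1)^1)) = 5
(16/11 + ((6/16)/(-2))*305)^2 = 96216481/30976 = 3106.16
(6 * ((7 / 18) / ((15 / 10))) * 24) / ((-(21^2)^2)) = -0.00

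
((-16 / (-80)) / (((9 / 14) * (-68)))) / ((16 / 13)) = -91 / 24480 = -0.00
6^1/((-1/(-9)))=54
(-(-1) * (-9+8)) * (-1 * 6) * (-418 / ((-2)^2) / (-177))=209 / 59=3.54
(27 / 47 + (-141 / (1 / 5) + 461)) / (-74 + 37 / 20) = 228820 / 67821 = 3.37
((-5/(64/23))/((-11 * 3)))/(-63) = -115/133056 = -0.00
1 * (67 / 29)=67 / 29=2.31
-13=-13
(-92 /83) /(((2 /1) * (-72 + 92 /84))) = 966 /123587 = 0.01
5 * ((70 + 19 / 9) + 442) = 23135 / 9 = 2570.56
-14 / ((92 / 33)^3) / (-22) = 22869 / 778688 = 0.03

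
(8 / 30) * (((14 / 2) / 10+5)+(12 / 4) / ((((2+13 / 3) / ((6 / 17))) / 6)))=14434 / 8075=1.79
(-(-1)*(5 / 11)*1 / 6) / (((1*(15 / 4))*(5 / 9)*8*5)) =1 / 1100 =0.00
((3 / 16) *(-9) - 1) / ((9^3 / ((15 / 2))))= -215 / 7776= -0.03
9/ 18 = 1/ 2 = 0.50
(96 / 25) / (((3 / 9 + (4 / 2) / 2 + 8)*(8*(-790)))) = -9 / 138250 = -0.00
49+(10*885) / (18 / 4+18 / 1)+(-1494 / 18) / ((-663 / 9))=294014 / 663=443.46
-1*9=-9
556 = 556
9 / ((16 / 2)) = 9 / 8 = 1.12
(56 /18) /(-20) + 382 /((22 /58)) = 498433 /495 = 1006.94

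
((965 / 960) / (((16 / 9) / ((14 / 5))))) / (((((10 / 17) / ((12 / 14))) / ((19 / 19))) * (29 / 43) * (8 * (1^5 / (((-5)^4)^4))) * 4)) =7749920654296875 / 475136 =16310952346.90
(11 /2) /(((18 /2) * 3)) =11 /54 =0.20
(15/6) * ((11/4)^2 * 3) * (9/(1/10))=81675/16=5104.69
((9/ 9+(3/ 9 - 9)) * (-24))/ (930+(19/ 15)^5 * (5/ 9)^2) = 452709000/ 2290624849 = 0.20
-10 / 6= -5 / 3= -1.67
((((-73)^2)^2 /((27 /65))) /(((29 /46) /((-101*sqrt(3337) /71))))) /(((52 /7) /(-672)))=258598926264560*sqrt(3337) /18531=806131635148.03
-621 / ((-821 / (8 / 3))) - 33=-25437 / 821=-30.98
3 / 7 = 0.43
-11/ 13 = -0.85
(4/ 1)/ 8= 1/ 2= 0.50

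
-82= -82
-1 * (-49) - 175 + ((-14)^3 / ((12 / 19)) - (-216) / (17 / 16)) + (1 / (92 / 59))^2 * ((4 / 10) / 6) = -3070098781 / 719440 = -4267.35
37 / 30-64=-1883 / 30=-62.77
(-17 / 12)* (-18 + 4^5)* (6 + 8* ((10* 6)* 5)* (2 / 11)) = -6934861 / 11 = -630441.91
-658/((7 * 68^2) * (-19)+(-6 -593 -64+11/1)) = 329/307822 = 0.00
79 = 79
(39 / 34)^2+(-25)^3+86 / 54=-487596725 / 31212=-15622.09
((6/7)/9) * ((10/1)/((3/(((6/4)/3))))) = 10/63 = 0.16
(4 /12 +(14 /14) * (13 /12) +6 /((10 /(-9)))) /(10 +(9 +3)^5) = -239 /14930520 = -0.00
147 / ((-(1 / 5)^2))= -3675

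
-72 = -72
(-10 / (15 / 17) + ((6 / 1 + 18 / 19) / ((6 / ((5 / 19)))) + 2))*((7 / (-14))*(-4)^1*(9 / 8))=-14667 / 722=-20.31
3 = 3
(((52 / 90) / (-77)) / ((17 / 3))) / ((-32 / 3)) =13 / 104720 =0.00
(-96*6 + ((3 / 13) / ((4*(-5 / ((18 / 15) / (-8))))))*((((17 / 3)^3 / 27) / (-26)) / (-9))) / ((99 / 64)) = -113542031774 / 304922475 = -372.36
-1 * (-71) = 71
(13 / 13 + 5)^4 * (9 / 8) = 1458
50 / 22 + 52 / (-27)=103 / 297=0.35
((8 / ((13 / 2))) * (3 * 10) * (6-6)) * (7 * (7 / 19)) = 0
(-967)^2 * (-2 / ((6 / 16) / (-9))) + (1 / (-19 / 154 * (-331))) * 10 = 282277188148 / 6289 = 44884272.24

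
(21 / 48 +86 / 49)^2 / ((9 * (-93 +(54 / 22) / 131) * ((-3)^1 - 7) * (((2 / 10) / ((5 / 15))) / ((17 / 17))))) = 52569121 / 54903532544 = 0.00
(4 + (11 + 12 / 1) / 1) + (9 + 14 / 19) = 698 / 19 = 36.74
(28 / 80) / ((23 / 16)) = 28 / 115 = 0.24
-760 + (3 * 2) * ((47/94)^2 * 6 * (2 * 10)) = -580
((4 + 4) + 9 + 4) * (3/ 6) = 21/ 2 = 10.50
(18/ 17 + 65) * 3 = 3369/ 17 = 198.18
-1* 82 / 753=-82 / 753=-0.11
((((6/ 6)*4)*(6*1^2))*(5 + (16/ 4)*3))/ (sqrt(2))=204*sqrt(2)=288.50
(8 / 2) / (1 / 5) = 20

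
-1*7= -7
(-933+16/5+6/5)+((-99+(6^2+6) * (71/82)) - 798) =-366793/205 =-1789.23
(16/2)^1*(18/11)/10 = 72/55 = 1.31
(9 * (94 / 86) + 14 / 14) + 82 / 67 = 34748 / 2881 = 12.06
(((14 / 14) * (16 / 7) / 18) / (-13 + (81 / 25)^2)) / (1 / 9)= -1250 / 2737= -0.46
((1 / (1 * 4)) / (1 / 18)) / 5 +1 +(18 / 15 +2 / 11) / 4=247 / 110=2.25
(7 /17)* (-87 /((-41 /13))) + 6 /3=9311 /697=13.36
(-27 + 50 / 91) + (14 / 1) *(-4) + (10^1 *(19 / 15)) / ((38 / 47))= -18232 / 273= -66.78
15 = 15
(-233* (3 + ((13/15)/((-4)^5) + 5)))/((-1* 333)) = 28628011/5114880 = 5.60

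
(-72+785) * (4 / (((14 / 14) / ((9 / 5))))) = 25668 / 5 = 5133.60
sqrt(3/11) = sqrt(33)/11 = 0.52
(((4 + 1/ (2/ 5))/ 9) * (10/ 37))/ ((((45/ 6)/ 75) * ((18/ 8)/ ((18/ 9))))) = 5200/ 2997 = 1.74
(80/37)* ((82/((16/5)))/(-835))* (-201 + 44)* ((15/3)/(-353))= -321850/2181187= -0.15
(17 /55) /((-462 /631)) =-10727 /25410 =-0.42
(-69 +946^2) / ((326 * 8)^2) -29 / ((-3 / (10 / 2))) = 988925821 / 20404992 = 48.46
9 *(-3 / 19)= -27 / 19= -1.42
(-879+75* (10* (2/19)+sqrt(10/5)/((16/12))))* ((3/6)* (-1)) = 15201/38-225* sqrt(2)/8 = 360.25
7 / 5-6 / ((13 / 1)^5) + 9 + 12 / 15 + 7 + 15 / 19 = 669812002 / 35272835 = 18.99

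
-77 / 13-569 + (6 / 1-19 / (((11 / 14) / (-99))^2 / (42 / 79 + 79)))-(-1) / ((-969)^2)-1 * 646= -23135274163984895 / 964312947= -23991458.62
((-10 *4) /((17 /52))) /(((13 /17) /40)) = -6400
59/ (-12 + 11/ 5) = -295/ 49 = -6.02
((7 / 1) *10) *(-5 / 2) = -175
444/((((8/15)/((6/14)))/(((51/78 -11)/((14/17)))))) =-22842135/5096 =-4482.37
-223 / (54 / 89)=-19847 / 54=-367.54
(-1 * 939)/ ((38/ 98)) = -46011/ 19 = -2421.63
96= 96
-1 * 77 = -77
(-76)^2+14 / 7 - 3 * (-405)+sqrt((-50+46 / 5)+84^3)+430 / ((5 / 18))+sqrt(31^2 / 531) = 31 * sqrt(59) / 177+2 * sqrt(3704145) / 5+8541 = 9312.19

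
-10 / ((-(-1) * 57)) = -10 / 57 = -0.18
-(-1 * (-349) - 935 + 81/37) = 21601/37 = 583.81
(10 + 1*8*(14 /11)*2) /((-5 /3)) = -1002 /55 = -18.22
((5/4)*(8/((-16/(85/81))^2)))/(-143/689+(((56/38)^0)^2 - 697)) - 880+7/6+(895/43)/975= -76115379681200939/86611670720640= -878.81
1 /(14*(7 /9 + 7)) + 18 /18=989 /980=1.01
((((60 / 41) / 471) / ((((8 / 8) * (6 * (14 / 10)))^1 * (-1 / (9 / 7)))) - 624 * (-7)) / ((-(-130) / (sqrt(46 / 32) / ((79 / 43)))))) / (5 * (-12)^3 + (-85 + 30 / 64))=-236968499448 * sqrt(23) / 452180800109675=-0.00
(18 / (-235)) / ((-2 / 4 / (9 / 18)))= 18 / 235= 0.08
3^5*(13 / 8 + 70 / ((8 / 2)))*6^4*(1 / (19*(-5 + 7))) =3011499 / 19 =158499.95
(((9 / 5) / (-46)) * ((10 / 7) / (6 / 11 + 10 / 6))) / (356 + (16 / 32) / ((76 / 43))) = -45144 / 636483715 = -0.00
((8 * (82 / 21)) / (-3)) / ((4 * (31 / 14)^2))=-4592 / 8649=-0.53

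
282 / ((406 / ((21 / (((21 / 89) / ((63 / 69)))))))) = 37647 / 667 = 56.44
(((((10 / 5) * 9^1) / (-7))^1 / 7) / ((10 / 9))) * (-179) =14499 / 245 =59.18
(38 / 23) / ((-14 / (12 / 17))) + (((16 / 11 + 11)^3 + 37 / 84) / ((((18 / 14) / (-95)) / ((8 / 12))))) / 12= -7932.20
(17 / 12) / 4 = 17 / 48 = 0.35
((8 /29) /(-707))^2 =64 /420373009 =0.00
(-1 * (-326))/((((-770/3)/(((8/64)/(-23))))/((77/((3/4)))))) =163/230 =0.71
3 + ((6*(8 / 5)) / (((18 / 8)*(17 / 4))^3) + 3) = 35881306 / 5969295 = 6.01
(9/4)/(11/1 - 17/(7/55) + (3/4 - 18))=-7/435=-0.02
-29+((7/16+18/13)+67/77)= -421345/16016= -26.31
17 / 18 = 0.94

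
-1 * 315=-315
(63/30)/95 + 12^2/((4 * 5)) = 6861/950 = 7.22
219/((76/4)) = 11.53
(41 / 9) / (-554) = -41 / 4986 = -0.01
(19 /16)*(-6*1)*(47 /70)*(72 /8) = -24111 /560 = -43.06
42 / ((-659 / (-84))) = 5.35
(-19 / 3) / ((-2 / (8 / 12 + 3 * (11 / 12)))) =779 / 72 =10.82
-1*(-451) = 451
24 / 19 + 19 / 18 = 793 / 342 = 2.32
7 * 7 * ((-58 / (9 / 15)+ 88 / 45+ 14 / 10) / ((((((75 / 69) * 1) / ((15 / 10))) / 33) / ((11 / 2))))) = -572605033 / 500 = -1145210.07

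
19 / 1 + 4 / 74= 705 / 37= 19.05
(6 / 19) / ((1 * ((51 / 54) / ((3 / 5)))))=324 / 1615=0.20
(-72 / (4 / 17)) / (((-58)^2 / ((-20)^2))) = -30600 / 841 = -36.39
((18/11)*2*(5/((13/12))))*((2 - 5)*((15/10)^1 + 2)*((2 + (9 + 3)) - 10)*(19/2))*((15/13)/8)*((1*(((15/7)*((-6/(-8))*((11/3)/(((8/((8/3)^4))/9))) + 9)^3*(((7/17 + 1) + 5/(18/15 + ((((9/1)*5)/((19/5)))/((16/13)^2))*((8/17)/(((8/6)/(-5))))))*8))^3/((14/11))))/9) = -99140878590092918099494713275488251548153267222632038400000/2671843507923785782472336760177141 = -37105795416563336861011110.00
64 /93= 0.69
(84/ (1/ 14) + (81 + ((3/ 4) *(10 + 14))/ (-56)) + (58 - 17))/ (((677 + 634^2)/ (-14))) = -36335/ 805266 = -0.05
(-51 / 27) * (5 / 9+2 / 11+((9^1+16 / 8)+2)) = -23120 / 891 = -25.95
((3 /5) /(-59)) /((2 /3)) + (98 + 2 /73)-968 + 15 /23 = -861172621 /990610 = -869.34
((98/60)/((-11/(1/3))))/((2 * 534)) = -49/1057320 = -0.00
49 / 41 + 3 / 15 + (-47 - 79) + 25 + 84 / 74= -746893 / 7585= -98.47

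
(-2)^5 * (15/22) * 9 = -2160/11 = -196.36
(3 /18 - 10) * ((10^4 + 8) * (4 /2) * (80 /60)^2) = -1049728 /3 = -349909.33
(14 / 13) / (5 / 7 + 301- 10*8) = 0.00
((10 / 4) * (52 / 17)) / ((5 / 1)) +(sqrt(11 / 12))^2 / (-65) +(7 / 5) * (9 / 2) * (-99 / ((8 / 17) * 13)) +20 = -4266307 / 53040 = -80.44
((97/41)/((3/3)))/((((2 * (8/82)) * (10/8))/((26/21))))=1261/105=12.01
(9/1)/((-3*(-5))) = 3/5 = 0.60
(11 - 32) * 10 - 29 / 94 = -19769 / 94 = -210.31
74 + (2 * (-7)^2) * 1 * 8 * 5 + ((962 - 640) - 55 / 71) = 306381 / 71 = 4315.23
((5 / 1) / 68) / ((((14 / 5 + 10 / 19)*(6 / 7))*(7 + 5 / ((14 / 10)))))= 23275 / 9540672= 0.00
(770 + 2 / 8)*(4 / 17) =3081 / 17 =181.24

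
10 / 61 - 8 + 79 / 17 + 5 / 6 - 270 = -1694597 / 6222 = -272.36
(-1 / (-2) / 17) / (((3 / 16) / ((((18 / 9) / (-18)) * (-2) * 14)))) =224 / 459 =0.49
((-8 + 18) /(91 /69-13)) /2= -345 /806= -0.43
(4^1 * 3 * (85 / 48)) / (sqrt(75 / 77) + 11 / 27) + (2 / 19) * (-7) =-39473483 / 3447208 + 309825 * sqrt(231) / 181432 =14.50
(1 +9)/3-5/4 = 25/12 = 2.08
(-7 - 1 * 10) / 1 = -17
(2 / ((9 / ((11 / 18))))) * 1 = 11 / 81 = 0.14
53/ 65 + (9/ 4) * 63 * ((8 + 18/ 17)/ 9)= 317117/ 2210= 143.49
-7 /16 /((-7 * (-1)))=-1 /16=-0.06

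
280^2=78400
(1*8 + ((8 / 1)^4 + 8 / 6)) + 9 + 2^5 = 12439 / 3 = 4146.33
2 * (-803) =-1606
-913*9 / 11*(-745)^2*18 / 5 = -1492573230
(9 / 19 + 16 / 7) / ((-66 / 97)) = -4.06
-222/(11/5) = -1110/11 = -100.91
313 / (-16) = -19.56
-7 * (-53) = 371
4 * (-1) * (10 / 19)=-40 / 19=-2.11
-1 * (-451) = 451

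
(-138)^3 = -2628072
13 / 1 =13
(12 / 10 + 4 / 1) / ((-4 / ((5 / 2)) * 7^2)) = -13 / 196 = -0.07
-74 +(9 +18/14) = -63.71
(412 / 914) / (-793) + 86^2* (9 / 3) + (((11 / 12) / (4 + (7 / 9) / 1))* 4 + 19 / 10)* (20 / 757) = 261741898375176 / 11796514951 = 22188.07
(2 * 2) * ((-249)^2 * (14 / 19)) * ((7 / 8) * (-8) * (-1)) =24304392 / 19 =1279178.53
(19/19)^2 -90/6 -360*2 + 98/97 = -71100/97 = -732.99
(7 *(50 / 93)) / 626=175 / 29109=0.01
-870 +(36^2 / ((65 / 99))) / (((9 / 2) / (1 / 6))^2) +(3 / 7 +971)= 47382 / 455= 104.14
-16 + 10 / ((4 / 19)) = 63 / 2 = 31.50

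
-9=-9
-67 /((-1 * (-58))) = -67 /58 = -1.16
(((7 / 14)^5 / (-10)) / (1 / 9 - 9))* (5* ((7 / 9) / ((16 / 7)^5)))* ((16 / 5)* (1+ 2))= 0.00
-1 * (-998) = 998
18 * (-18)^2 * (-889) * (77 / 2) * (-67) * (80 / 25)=213980792256 / 5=42796158451.20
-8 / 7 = -1.14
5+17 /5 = 8.40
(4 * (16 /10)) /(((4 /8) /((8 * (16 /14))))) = 4096 /35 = 117.03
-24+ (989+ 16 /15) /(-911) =-25.09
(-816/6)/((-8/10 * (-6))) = -85/3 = -28.33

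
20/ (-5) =-4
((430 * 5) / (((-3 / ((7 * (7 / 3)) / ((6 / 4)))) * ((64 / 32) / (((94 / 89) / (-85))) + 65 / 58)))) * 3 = 146.47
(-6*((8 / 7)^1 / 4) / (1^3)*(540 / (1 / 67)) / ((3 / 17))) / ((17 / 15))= -2170800 / 7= -310114.29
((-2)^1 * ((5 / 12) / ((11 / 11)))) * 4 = -10 / 3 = -3.33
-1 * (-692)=692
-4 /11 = -0.36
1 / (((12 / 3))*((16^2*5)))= 1 / 5120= 0.00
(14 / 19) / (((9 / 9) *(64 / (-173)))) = -1211 / 608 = -1.99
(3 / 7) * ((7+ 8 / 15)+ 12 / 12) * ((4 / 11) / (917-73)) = 128 / 81235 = 0.00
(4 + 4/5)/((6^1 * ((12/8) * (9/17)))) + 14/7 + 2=676/135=5.01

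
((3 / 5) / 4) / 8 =3 / 160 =0.02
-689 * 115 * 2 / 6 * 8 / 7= -633880 / 21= -30184.76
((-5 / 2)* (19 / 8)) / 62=-95 / 992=-0.10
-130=-130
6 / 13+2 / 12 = 49 / 78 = 0.63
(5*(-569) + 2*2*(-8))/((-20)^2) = -2877/400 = -7.19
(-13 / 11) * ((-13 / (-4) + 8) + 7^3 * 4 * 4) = -6499.11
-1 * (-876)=876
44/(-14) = -22/7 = -3.14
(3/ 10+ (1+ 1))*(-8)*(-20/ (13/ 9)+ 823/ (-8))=279197/ 130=2147.67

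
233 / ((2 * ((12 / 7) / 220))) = 89705 / 6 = 14950.83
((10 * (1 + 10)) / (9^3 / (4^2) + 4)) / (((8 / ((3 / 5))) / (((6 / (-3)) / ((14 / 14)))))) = -264 / 793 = -0.33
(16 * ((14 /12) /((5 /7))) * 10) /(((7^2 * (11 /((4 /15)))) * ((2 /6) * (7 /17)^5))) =32.77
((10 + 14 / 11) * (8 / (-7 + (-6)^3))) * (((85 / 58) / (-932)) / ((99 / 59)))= 621860 / 1640917179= 0.00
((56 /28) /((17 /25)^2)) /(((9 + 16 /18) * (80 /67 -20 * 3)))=-75375 /10134074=-0.01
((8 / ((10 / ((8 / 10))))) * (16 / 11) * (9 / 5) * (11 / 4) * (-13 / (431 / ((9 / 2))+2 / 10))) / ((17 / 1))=-67392 / 1835575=-0.04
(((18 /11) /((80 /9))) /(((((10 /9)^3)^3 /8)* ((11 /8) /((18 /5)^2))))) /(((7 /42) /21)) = 160137547184727 /236328125000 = 677.61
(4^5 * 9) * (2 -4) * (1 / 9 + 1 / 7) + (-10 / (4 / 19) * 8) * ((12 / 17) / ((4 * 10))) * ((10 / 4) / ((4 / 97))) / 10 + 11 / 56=-4721.60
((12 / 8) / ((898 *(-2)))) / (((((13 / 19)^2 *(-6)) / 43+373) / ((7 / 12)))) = -108661 / 83177285920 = -0.00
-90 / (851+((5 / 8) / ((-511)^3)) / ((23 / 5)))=-2209647681360 / 20893446409279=-0.11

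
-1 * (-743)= 743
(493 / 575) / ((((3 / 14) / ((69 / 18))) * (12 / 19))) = 65569 / 2700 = 24.28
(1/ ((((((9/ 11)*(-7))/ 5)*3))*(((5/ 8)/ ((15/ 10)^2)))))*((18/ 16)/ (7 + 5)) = -11/ 112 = -0.10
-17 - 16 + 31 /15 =-464 /15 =-30.93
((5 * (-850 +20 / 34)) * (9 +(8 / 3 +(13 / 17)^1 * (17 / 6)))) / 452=-129.98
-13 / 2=-6.50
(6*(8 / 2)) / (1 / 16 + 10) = 384 / 161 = 2.39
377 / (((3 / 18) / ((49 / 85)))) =110838 / 85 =1303.98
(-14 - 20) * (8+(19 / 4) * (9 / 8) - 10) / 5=-1819 / 80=-22.74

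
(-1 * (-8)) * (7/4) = 14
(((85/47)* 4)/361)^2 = 0.00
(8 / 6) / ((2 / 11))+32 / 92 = 530 / 69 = 7.68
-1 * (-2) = 2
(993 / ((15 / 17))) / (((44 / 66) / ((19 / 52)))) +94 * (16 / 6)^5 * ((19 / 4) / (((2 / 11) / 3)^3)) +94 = 1265796678251 / 4680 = 270469375.69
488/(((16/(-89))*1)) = -5429/2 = -2714.50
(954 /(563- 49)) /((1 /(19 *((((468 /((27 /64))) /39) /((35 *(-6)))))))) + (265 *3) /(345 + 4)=-23531629 /9417765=-2.50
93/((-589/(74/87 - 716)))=112.92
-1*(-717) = 717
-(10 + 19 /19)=-11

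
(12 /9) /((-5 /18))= -4.80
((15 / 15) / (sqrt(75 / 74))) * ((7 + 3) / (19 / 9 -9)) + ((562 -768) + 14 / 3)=-604 / 3 -3 * sqrt(222) / 31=-202.78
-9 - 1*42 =-51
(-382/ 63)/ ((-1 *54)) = 191/ 1701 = 0.11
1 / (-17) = -1 / 17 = -0.06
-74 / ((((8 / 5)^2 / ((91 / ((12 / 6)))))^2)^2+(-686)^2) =-26787094140625 / 170349991276621594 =-0.00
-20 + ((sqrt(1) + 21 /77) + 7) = -129 /11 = -11.73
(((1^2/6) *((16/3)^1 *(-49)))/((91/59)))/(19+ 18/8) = -13216/9945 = -1.33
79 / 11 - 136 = -1417 / 11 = -128.82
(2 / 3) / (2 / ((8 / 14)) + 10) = 0.05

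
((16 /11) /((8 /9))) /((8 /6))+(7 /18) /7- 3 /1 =-170 /99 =-1.72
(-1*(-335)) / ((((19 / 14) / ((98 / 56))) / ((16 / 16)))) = 16415 / 38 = 431.97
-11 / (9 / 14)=-154 / 9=-17.11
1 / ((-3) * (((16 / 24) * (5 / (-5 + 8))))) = -3 / 10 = -0.30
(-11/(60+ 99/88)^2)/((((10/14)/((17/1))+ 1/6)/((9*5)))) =-2513280/3958781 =-0.63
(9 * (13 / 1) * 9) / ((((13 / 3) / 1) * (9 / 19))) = 513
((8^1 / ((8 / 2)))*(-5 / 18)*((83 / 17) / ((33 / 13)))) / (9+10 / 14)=-37765 / 343332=-0.11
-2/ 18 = -1/ 9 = -0.11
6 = 6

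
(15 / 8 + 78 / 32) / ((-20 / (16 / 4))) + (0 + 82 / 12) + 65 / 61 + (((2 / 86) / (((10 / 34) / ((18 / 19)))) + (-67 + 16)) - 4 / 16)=-527937511 / 11960880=-44.14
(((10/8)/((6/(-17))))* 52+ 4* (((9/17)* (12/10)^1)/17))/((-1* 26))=1595429/225420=7.08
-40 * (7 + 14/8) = -350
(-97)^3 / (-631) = 912673 / 631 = 1446.39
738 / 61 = 12.10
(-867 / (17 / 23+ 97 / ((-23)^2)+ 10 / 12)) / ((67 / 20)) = -55037160 / 373391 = -147.40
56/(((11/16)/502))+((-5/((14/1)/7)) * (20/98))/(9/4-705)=61953901388/1515129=40890.18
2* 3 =6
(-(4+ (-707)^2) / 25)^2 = 249853021609 / 625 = 399764834.57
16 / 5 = 3.20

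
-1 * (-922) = 922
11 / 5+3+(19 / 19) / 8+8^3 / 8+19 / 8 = 717 / 10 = 71.70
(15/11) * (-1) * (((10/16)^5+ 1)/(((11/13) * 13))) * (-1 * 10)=244725/180224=1.36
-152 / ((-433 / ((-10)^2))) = 15200 / 433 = 35.10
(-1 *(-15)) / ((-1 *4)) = -15 / 4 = -3.75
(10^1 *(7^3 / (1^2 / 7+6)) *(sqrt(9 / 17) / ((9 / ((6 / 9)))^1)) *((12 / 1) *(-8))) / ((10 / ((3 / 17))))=-153664 *sqrt(17) / 12427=-50.98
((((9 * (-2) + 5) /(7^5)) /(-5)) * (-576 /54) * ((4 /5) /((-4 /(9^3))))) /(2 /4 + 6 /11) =2223936 /9664025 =0.23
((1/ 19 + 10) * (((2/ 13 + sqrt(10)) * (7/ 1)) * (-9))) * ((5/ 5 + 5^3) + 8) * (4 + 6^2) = -64496880 * sqrt(10)/ 19 - 128993760/ 247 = -11256823.14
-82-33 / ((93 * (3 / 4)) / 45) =-3202 / 31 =-103.29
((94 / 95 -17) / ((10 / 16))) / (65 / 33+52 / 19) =-30888 / 5675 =-5.44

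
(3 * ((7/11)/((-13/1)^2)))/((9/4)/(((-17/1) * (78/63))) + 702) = 952/59151807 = 0.00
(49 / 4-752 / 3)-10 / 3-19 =-1043 / 4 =-260.75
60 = 60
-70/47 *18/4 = -315/47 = -6.70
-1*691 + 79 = -612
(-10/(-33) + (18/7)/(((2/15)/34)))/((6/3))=75770/231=328.01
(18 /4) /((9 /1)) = 0.50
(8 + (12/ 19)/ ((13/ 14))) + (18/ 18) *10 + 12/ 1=7578/ 247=30.68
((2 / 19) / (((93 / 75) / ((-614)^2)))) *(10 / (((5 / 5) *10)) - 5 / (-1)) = 113098800 / 589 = 192018.34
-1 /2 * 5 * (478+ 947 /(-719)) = -1713675 /1438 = -1191.71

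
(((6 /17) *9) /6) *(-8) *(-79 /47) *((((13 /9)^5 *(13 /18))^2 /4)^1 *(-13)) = -23927133420787987 /50146933255182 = -477.14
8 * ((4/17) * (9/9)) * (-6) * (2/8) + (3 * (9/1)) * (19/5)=99.78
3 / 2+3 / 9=1.83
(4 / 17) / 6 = 2 / 51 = 0.04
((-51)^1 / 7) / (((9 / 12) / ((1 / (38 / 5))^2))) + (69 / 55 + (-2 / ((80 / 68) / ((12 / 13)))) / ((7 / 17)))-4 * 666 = -963650278 / 361361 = -2666.72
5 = 5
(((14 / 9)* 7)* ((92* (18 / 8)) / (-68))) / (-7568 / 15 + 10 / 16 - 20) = 67620 / 1068773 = 0.06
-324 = -324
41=41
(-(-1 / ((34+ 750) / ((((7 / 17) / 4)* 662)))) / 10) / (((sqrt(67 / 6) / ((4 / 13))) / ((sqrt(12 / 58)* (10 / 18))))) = 331* sqrt(1943) / 72139704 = 0.00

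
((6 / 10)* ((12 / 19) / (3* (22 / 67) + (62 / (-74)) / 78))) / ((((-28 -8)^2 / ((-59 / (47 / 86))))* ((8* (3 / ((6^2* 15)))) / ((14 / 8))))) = -1716957879 / 1345922456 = -1.28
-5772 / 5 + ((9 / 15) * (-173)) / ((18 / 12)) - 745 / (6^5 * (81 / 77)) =-3853745833 / 3149280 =-1223.69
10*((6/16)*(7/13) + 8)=4265/52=82.02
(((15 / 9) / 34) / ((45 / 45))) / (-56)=-5 / 5712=-0.00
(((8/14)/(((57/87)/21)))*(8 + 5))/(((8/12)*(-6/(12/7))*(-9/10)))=15080/133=113.38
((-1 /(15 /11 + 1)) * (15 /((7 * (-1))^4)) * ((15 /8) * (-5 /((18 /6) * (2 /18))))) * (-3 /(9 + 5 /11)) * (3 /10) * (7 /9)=-81675 /14839552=-0.01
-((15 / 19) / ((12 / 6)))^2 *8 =-450 / 361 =-1.25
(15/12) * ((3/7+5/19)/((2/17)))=1955/266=7.35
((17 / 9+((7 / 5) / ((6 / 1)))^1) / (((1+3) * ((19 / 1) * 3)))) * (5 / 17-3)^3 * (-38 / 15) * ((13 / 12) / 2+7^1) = 420625357 / 119385900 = 3.52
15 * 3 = 45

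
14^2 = 196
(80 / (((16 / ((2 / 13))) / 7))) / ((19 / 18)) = 1260 / 247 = 5.10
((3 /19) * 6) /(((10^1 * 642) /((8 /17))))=12 /172805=0.00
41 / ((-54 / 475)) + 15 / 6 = -9670 / 27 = -358.15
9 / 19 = 0.47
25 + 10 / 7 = 185 / 7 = 26.43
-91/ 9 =-10.11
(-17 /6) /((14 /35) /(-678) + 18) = -9605 /61018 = -0.16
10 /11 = 0.91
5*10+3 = 53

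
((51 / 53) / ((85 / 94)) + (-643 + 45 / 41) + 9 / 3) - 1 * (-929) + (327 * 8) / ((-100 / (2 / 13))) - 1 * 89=198.14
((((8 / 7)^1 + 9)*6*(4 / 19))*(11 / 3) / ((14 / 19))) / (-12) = -781 / 147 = -5.31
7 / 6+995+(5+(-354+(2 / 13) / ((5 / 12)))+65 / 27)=2281301 / 3510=649.94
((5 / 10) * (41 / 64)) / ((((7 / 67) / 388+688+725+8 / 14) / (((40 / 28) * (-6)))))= -3996885 / 2057843752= -0.00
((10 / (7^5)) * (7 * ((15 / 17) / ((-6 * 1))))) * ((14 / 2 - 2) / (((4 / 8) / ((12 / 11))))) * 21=-9000 / 64141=-0.14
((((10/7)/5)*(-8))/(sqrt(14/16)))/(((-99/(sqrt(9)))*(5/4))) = 128*sqrt(14)/8085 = 0.06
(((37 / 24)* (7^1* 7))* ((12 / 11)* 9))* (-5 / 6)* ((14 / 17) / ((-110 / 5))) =23.14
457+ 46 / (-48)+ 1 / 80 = 109453 / 240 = 456.05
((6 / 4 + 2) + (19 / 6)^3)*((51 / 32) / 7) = 8.03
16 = 16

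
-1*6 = -6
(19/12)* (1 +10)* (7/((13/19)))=178.19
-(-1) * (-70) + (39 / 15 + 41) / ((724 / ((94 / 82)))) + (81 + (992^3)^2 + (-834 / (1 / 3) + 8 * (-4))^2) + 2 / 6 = 212155218704904266577509 / 222630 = 952949821250075311.40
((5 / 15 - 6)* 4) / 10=-34 / 15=-2.27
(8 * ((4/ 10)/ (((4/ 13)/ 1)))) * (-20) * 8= -1664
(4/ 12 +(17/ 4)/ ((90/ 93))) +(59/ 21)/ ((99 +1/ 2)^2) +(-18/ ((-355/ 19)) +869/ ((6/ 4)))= 585.02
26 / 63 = 0.41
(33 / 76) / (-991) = -33 / 75316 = -0.00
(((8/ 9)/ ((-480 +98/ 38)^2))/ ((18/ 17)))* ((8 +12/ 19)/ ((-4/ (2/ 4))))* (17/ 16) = -225131/ 53319410568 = -0.00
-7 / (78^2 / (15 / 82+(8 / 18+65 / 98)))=-5834 / 3928743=-0.00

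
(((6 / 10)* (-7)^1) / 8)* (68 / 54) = -119 / 180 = -0.66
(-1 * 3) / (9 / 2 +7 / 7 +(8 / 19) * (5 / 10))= -114 / 217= -0.53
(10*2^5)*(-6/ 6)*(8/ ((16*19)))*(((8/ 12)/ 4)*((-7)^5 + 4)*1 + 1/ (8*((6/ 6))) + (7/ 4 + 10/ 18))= 4029220/ 171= 23562.69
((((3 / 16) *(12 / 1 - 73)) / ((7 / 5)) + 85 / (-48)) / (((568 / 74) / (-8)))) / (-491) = -30895 / 1464162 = -0.02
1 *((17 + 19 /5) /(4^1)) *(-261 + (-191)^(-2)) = -49512008 /36481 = -1357.20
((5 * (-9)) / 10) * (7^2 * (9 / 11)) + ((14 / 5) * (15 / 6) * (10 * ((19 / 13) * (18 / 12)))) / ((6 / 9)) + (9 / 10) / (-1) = 69903 / 1430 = 48.88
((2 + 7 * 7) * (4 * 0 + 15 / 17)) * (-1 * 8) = -360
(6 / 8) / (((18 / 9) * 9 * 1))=1 / 24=0.04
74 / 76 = 37 / 38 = 0.97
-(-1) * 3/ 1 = 3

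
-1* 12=-12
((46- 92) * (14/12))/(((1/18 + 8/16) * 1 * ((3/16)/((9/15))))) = -309.12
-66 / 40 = -1.65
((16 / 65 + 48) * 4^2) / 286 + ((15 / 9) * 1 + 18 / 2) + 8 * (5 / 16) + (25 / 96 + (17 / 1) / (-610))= 876254939 / 54431520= 16.10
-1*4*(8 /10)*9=-144 /5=-28.80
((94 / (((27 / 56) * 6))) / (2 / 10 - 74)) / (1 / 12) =-52640 / 9963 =-5.28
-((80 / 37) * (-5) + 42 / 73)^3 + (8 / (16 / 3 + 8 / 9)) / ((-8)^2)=9466360977499837 / 8827785389248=1072.34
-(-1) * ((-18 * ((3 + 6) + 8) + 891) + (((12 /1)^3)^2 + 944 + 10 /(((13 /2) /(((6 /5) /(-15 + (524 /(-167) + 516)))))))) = 2987513.00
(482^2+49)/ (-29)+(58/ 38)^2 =-83862264/ 10469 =-8010.53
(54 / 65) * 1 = 54 / 65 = 0.83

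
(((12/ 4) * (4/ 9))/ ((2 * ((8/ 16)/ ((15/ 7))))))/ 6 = 10/ 21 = 0.48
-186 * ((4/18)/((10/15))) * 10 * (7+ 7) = -8680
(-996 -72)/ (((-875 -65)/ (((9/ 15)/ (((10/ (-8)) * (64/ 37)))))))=-29637/ 94000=-0.32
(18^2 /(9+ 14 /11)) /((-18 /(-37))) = 64.83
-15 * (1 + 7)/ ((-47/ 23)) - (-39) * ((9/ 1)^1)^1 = 19257/ 47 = 409.72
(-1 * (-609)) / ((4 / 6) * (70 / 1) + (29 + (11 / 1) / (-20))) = 36540 / 4507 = 8.11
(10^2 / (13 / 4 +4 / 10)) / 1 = 2000 / 73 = 27.40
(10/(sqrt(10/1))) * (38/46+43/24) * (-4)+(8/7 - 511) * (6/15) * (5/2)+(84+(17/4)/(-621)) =-7404923/17388 - 1445 * sqrt(10)/138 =-458.98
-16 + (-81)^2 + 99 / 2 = 13189 / 2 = 6594.50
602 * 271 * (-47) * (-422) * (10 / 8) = 4044698035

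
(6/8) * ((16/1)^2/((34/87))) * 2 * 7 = 116928/17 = 6878.12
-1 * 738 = -738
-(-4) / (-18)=-2 / 9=-0.22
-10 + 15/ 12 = -35/ 4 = -8.75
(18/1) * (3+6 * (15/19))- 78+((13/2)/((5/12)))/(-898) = 2612439/42655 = 61.25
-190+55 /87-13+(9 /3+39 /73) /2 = -200.60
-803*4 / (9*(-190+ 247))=-3212 / 513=-6.26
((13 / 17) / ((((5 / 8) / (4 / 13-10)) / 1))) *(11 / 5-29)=317.82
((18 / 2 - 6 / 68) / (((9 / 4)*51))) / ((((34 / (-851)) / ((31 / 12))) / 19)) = -50625139 / 530604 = -95.41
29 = 29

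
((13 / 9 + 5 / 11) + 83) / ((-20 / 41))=-68921 / 396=-174.04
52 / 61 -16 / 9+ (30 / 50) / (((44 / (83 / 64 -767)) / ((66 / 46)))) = -51417845 / 3232512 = -15.91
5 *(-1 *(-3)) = 15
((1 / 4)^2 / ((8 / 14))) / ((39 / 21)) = 49 / 832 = 0.06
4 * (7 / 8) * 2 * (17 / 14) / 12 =17 / 24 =0.71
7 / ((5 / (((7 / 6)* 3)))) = 49 / 10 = 4.90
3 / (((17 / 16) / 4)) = 192 / 17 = 11.29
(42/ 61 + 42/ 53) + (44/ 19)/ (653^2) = 38791421800/ 26193025643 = 1.48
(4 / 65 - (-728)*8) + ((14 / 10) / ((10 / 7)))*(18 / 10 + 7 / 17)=160949578 / 27625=5826.23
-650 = -650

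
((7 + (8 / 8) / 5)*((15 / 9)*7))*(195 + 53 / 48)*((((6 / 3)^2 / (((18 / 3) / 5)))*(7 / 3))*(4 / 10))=461237 / 9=51248.56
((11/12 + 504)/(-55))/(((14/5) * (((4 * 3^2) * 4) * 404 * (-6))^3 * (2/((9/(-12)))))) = -6059/209582985188525211648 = -0.00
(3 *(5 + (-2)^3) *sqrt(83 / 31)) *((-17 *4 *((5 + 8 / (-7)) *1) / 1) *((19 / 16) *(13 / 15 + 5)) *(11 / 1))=6331446 *sqrt(2573) / 1085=296000.92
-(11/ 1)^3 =-1331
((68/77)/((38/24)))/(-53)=-816/77539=-0.01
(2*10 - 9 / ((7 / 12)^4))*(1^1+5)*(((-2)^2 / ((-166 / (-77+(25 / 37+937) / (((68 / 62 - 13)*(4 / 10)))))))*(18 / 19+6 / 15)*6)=-530829422452736 / 28719669545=-18483.13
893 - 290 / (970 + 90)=94629 / 106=892.73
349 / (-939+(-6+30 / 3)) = -349 / 935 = -0.37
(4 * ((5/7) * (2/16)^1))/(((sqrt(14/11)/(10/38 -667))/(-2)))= 31670 * sqrt(154)/931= 422.14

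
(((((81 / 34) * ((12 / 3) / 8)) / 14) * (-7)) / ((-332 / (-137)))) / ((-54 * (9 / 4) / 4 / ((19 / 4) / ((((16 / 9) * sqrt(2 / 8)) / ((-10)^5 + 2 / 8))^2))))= 11244903775270281 / 23117824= 486417050.99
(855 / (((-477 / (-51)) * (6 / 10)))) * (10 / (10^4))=323 / 2120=0.15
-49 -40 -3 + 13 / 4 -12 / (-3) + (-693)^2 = 1920657 / 4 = 480164.25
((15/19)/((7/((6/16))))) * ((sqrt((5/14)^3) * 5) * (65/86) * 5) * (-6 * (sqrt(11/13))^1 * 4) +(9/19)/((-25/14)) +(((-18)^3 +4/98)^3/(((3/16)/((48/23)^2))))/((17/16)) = -2179347388862761923524382/502558292075-84375 * sqrt(10010)/2241848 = -4336506676402.46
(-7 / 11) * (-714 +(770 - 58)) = 14 / 11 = 1.27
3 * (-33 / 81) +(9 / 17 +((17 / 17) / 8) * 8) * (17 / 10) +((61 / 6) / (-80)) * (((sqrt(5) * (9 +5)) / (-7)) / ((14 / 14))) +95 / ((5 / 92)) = 61 * sqrt(5) / 240 +78722 / 45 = 1749.95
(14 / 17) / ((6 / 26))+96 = 5078 / 51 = 99.57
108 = 108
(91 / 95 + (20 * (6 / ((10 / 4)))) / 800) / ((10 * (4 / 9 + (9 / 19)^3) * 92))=3141783 / 1563862000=0.00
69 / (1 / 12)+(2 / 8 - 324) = 2017 / 4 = 504.25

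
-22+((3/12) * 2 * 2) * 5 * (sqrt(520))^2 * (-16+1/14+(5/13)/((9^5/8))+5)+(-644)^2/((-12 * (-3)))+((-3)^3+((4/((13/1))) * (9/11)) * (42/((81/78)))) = -76988342813/4546773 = -16932.52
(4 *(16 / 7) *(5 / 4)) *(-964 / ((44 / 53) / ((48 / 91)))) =-49048320 / 7007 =-6999.90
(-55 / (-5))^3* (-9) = -11979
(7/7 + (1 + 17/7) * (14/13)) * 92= 5612/13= 431.69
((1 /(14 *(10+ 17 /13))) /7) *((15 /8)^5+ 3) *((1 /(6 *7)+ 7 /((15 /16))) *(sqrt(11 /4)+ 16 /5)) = 5846225957 *sqrt(11) /66087813120+ 5846225957 /10326220800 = 0.86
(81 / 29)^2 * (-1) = -6561 / 841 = -7.80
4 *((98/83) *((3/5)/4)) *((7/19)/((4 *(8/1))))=1029/126160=0.01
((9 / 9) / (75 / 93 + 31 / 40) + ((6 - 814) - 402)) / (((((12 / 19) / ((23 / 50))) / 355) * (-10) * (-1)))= -7358270239 / 235320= -31269.21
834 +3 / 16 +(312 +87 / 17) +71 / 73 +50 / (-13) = 296442351 / 258128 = 1148.43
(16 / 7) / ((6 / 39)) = 104 / 7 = 14.86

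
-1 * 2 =-2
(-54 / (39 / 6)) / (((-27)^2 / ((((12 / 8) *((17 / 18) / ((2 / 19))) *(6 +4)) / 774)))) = -1615 / 815022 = -0.00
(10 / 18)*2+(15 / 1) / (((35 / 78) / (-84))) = -25262 / 9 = -2806.89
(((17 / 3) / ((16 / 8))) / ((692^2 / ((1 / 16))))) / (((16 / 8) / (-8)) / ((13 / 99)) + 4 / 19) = -0.00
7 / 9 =0.78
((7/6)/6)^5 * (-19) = -319333/60466176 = -0.01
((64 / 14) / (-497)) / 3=-32 / 10437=-0.00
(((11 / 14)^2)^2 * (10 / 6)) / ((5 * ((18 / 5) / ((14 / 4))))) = 0.12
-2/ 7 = -0.29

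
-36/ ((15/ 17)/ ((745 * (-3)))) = 91188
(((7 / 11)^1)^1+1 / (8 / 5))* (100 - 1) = 999 / 8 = 124.88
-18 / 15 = -6 / 5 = -1.20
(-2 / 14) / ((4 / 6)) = -3 / 14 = -0.21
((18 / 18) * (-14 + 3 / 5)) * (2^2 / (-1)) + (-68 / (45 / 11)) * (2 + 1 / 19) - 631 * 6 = -1073458 / 285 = -3766.52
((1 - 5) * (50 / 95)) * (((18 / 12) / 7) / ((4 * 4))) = -0.03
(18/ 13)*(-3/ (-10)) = 27/ 65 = 0.42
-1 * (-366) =366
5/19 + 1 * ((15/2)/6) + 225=17215/76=226.51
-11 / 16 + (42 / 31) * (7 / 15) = -137 / 2480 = -0.06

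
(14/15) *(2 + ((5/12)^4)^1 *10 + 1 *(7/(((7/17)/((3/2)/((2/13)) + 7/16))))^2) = 4354010101/155520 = 27996.46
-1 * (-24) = 24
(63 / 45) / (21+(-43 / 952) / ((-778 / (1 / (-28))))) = 145168576 / 2177528425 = 0.07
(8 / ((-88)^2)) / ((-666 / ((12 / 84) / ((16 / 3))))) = -1 / 24068352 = -0.00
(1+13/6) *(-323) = -6137/6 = -1022.83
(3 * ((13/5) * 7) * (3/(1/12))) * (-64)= -628992/5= -125798.40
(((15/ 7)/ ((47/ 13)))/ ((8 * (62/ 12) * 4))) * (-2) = -585/ 81592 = -0.01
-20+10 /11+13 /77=-1457 /77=-18.92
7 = 7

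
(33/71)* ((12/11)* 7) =252/71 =3.55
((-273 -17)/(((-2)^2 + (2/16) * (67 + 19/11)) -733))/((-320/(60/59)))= -1595/1246788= -0.00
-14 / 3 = -4.67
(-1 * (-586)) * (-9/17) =-5274/17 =-310.24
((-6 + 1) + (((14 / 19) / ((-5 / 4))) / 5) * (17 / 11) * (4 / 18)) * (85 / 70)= -4029493 / 658350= -6.12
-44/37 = -1.19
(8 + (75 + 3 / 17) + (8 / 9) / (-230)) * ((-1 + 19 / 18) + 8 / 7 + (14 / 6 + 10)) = 249513451 / 221697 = 1125.47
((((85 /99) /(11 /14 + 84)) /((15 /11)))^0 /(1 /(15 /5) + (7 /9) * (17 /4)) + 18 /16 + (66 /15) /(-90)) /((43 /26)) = 4141111 /5069700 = 0.82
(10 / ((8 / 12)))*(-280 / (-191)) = 4200 / 191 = 21.99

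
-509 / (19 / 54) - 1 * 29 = -28037 / 19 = -1475.63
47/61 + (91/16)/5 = 9311/4880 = 1.91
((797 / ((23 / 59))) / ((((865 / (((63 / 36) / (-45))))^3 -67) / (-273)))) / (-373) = -4403186697 / 32381913290444153999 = -0.00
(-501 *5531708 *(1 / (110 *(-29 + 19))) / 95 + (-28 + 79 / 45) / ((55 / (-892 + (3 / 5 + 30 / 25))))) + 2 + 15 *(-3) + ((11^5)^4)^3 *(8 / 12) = 47727496998117287108294927047723697924669271561704925391496611840207 / 235125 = 202987759694278733049632900000000000000000000000000000000000000.00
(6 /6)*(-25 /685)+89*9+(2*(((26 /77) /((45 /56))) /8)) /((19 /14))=1032129196 /1288485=801.04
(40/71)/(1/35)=19.72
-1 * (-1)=1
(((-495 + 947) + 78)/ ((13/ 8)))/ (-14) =-2120/ 91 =-23.30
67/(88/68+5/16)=18224/437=41.70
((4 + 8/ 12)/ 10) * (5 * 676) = 4732/ 3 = 1577.33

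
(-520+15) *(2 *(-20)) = 20200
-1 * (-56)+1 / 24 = 56.04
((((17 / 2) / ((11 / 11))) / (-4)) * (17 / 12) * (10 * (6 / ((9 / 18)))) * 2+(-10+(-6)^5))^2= 289578289 / 4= 72394572.25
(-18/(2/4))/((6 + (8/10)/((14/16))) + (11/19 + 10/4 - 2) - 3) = -47880/6641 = -7.21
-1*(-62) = 62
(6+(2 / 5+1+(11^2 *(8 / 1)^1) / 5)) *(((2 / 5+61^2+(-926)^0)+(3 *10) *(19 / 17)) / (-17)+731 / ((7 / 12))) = 2098593162 / 10115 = 207473.37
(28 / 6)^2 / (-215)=-196 / 1935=-0.10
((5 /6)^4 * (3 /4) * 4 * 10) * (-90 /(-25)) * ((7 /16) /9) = 4375 /1728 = 2.53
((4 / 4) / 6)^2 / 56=1 / 2016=0.00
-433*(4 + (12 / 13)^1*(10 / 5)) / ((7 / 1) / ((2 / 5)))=-65816 / 455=-144.65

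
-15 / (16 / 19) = -285 / 16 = -17.81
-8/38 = -4/19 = -0.21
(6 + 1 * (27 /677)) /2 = 4089 /1354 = 3.02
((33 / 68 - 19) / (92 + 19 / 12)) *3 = -11331 / 19091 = -0.59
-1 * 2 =-2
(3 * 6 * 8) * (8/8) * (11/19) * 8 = 12672/19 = 666.95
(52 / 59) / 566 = 26 / 16697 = 0.00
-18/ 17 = -1.06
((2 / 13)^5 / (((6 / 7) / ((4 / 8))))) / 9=0.00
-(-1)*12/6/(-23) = -2/23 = -0.09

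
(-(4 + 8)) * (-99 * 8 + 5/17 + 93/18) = 160454/17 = 9438.47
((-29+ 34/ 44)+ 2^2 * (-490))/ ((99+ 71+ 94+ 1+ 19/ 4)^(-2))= -50925065581/ 352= -144673481.76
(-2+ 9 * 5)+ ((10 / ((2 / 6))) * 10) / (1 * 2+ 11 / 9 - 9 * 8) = 23917 / 619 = 38.64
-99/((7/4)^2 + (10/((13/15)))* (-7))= 20592/16163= 1.27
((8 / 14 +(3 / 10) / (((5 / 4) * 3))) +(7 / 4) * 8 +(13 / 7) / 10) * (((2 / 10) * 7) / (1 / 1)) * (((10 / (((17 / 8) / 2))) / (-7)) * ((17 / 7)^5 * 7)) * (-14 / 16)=867449106 / 60025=14451.46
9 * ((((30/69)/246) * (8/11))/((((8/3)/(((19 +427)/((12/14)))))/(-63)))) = -1475145/10373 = -142.21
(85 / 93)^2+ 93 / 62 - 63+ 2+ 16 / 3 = -922525 / 17298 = -53.33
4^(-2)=1 / 16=0.06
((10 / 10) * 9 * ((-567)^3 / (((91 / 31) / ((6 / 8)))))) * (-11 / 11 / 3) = 7265329911 / 52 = 139717882.90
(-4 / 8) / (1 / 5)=-5 / 2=-2.50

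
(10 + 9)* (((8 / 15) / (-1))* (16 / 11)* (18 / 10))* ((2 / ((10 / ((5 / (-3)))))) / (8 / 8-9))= -304 / 275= -1.11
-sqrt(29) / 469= -0.01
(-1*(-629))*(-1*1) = -629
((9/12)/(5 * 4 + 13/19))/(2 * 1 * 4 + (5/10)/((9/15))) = 57/13886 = 0.00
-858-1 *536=-1394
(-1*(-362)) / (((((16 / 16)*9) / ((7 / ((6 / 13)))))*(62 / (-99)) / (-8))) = 724724 / 93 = 7792.73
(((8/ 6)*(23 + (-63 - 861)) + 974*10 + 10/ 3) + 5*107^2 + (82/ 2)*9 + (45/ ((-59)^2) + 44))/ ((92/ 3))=691326735/ 320252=2158.70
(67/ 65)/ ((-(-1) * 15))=67/ 975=0.07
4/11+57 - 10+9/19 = 9998/209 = 47.84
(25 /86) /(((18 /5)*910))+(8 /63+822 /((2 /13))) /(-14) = -752675437 /1972152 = -381.65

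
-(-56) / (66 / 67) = 1876 / 33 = 56.85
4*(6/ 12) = 2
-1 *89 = -89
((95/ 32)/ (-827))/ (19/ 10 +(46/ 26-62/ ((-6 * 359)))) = -0.00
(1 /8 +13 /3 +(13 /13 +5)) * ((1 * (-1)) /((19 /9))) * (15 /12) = -3765 /608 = -6.19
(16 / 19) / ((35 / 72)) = 1152 / 665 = 1.73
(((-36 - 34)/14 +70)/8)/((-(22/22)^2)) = -65/8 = -8.12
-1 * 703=-703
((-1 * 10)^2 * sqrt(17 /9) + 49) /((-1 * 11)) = -100 * sqrt(17) /33- 49 /11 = -16.95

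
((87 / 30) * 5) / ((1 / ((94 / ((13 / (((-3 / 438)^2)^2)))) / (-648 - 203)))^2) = 64061 / 12633936082771676783806592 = 0.00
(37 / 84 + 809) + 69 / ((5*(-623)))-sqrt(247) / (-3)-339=sqrt(247) / 3 + 17584237 / 37380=475.66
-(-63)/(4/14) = 441/2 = 220.50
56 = 56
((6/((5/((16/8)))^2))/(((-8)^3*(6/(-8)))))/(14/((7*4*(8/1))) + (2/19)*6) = 19/5275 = 0.00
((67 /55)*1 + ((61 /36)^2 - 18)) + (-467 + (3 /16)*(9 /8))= -480.70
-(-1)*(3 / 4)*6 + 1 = 11 / 2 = 5.50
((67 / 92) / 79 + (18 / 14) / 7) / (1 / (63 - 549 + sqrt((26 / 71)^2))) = -592150900 / 6321343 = -93.67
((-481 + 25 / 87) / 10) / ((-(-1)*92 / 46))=-20911 / 870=-24.04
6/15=2/5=0.40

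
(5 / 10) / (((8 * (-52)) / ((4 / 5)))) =-0.00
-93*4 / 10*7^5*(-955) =597085482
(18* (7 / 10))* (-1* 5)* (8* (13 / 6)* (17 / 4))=-4641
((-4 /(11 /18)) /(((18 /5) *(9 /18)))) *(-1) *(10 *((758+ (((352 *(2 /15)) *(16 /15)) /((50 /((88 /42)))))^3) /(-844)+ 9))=45022310703708922552 /153024368642578125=294.22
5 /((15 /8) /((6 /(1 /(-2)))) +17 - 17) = -32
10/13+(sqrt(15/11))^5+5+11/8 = 225 * sqrt(165)/1331+743/104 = 9.32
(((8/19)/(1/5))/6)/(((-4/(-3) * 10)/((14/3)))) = 7/57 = 0.12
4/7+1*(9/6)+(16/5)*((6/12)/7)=23/10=2.30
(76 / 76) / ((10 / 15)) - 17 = -15.50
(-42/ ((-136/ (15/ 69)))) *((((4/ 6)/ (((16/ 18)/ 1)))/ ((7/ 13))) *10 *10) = 14625/ 1564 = 9.35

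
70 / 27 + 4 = 178 / 27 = 6.59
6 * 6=36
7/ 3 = 2.33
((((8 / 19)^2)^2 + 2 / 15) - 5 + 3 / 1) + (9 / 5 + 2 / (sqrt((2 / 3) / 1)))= -68881 / 1954815 + sqrt(6)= 2.41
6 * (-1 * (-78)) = 468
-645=-645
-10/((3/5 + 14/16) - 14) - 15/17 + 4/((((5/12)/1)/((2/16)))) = 47527/42585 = 1.12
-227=-227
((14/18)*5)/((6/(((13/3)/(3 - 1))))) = 455/324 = 1.40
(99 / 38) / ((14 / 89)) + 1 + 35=27963 / 532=52.56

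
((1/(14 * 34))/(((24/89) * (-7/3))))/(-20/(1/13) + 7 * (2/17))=89/6908608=0.00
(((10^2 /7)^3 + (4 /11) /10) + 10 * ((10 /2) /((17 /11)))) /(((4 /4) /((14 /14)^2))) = 945387412 /320705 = 2947.84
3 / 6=1 / 2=0.50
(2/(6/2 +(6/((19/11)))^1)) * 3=38/41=0.93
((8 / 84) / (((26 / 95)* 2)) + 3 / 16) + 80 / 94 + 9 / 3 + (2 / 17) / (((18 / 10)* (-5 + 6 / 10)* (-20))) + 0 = 485250121 / 115171056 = 4.21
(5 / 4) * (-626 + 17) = -3045 / 4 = -761.25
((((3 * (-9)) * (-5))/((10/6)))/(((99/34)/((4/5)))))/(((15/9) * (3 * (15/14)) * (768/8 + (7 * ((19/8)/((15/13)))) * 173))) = 0.00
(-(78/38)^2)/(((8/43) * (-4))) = 65403/11552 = 5.66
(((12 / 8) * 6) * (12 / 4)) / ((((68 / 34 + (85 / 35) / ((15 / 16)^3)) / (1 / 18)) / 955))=67685625 / 233764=289.55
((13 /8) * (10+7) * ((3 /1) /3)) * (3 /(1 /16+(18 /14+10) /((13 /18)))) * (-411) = -49593726 /22843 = -2171.07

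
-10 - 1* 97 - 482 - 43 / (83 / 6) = -49145 / 83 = -592.11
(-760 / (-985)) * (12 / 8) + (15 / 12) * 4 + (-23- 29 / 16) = -58801 / 3152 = -18.66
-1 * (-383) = 383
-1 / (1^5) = -1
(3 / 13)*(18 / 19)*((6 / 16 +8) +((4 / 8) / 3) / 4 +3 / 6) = 963 / 494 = 1.95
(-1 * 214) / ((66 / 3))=-107 / 11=-9.73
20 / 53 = 0.38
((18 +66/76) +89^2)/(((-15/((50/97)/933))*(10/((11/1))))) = -3318865/10317114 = -0.32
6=6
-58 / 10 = -29 / 5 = -5.80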